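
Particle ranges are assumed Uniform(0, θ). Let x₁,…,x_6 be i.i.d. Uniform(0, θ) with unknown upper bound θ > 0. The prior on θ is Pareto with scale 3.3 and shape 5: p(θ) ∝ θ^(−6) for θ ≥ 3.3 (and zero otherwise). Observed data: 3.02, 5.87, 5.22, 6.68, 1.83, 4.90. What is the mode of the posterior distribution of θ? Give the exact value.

θ̂_MAP = 6.68

The Uniform(0, θ) likelihood is θ^(−n) for θ ≥ max(xᵢ), zero otherwise. Here max(xᵢ) = 6.68.
Posterior ∝ θ^(−6) · θ^(−6) = θ^(−12) on θ ≥ max(3.3, 6.68) = 6.68.
This density is strictly decreasing in θ, so the posterior mode lies at the lower boundary of the support.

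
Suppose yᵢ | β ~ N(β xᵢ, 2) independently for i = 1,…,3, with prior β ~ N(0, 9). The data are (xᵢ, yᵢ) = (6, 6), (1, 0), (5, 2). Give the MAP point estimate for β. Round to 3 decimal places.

β̂_MAP = 0.739

log p(β | y) = −Σ(yᵢ − βxᵢ)²/(2·2) − β²/(2·9) + const.
Setting the derivative to zero: Σxᵢ(yᵢ − βxᵢ)/2 − β/9 = 0, so β = Σxᵢyᵢ / (Σxᵢ² + σ²/τ²).
Σxᵢyᵢ = 6·6 + 1·0 + 5·2 = 46; Σxᵢ² = 62; σ²/τ² = 2/9.
β̂_MAP = 46 / (62 + 2/9) = 46/(560/9) = 207/280 ≈ 0.739.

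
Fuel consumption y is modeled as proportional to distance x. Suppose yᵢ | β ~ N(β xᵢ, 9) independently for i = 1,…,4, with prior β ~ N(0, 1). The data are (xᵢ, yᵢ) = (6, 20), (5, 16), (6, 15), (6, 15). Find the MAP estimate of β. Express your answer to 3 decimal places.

β̂_MAP = 2.676

log p(β | y) = −Σ(yᵢ − βxᵢ)²/(2·9) − β²/(2·1) + const.
Setting the derivative to zero: Σxᵢ(yᵢ − βxᵢ)/9 − β/1 = 0, so β = Σxᵢyᵢ / (Σxᵢ² + σ²/τ²).
Σxᵢyᵢ = 6·20 + 5·16 + 6·15 + 6·15 = 380; Σxᵢ² = 133; σ²/τ² = 9.
β̂_MAP = 380 / (133 + 9) = 380/142 ≈ 2.676.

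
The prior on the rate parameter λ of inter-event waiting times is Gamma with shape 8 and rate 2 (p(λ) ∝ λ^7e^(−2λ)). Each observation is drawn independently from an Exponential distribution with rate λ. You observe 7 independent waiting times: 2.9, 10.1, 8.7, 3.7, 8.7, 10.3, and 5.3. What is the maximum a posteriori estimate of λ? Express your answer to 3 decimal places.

The Exponential(rate=λ) likelihood is ∝ λ^n e^(−λΣtᵢ). Here n = 7 and Σtᵢ = 2.9 + 10.1 + 8.7 + 3.7 + 8.7 + 10.3 + 5.3 = 49.7.
Posterior ∝ λ^7e^(−2λ) · λ^7e^(−49.7λ) = λ^14e^(−51.7λ), i.e. Gamma(15, 51.7).
Mode = (a−1)/b = 14/51.7 ≈ 0.271.

λ̂_MAP = 0.271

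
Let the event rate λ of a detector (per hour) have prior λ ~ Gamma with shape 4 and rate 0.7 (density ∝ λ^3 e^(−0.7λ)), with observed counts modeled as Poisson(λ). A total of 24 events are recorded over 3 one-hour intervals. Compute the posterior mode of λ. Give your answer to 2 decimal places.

Σxᵢ = 24, n = 3.
Posterior ∝ λ^3e^(−0.7λ) · λ^24e^(−3λ) = λ^27e^(−3.7λ), i.e. Gamma(shape=28, rate=3.7).
The mode of a Gamma(a, b) with a ≥ 1 (shape–rate) is (a−1)/b = 27/3.7 ≈ 7.30.

λ̂_MAP = 7.30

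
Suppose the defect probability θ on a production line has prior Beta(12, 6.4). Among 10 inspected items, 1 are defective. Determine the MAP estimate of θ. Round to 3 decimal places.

θ̂_MAP = 0.455

Prior: Beta(12, 6.4).
Data: 1 success in 10 trials. The binomial likelihood contributes θ(1−θ)^9, so the posterior is Beta(12+1, 6.4+9) = Beta(13, 15.4).
For Beta(a, b) with a, b > 1 the mode is (a−1)/(a+b−2) = 12/26.4 ≈ 0.455.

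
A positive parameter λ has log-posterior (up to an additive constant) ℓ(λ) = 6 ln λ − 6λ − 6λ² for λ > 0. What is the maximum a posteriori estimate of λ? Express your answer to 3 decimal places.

λ̂_MAP = 0.500

ℓ'(λ) = 6/λ − 6 − 12λ. Setting this to zero and multiplying by λ: 12λ² + 6λ − 6 = 0.
λ = (−6 + √(6² + 4·12·6)) / (2·12) = (−6 + √324) / 24 = (−6 + 18)/24 = 1/2.
ℓ''(λ) = −6/λ² − 12 < 0, confirming a maximum.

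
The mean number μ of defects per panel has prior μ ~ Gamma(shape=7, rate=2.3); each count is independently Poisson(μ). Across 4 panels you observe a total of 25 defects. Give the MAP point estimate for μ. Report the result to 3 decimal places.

μ̂_MAP = 4.921

Σxᵢ = 25, n = 4.
Posterior ∝ μ^6e^(−2.3μ) · μ^25e^(−4μ) = μ^31e^(−6.3μ), i.e. Gamma(shape=32, rate=6.3).
The mode of a Gamma(a, b) with a ≥ 1 (shape–rate) is (a−1)/b = 31/6.3 ≈ 4.921.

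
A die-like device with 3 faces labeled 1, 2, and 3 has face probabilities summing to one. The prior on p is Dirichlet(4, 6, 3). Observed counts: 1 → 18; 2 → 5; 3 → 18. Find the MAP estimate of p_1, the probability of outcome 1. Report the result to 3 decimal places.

The posterior is Dirichlet(αᵢ + nᵢ) = Dirichlet(22, 11, 21).
For a Dirichlet(a₁,…,a_K) with all aᵢ > 1, the mode has j-th component (aⱼ − 1)/(Σaᵢ − K).
Here Σaᵢ = 54 and K = 3, so p_1 = (22 − 1)/(54 − 3) = 21/51 ≈ 0.412.

MAP estimate: 0.412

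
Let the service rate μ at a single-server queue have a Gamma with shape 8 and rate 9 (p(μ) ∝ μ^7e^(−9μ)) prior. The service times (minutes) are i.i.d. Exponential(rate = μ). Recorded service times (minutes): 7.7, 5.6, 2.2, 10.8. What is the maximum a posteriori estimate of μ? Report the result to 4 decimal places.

μ̂_MAP = 0.3116

The Exponential(rate=μ) likelihood is ∝ μ^n e^(−μΣtᵢ). Here n = 4 and Σtᵢ = 7.7 + 5.6 + 2.2 + 10.8 = 26.3.
Posterior ∝ μ^7e^(−9μ) · μ^4e^(−26.3μ) = μ^11e^(−35.3μ), i.e. Gamma(12, 35.3).
Mode = (a−1)/b = 11/35.3 ≈ 0.3116.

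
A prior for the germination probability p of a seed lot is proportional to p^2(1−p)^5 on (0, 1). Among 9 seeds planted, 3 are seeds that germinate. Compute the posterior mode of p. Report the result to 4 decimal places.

The prior density ∝ p^2(1−p)^5 is the kernel of Beta(3, 6).
Data: 3 successes in 9 trials. The binomial likelihood contributes p^3(1−p)^6, so the posterior is Beta(3+3, 6+6) = Beta(6, 12).
For Beta(a, b) with a, b > 1 the mode is (a−1)/(a+b−2) = 5/16 ≈ 0.3125.

p̂_MAP = 0.3125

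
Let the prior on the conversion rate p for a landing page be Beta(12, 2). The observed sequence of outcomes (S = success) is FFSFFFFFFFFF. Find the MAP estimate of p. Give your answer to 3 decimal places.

Prior: Beta(12, 2).
Data: 1 success in 12 trials (from the sequence). The binomial likelihood contributes p(1−p)^11, so the posterior is Beta(12+1, 2+11) = Beta(13, 13).
For Beta(a, b) with a, b > 1 the mode is (a−1)/(a+b−2) = 12/24 ≈ 0.500.

p̂_MAP = 0.500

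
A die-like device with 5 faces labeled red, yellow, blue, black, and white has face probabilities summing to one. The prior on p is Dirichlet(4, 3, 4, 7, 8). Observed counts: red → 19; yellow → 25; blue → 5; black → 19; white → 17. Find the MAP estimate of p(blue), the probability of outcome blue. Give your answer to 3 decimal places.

The posterior is Dirichlet(αᵢ + nᵢ) = Dirichlet(23, 28, 9, 26, 25).
For a Dirichlet(a₁,…,a_K) with all aᵢ > 1, the mode has j-th component (aⱼ − 1)/(Σaᵢ − K).
Here Σaᵢ = 111 and K = 5, so p(blue) = (9 − 1)/(111 − 5) = 8/106 ≈ 0.075.

MAP estimate of p(blue) = 0.075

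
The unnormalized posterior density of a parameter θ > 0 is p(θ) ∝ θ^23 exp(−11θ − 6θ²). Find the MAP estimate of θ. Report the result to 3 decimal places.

ℓ'(θ) = 23/θ − 11 − 12θ. Setting this to zero and multiplying by θ: 12θ² + 11θ − 23 = 0.
θ = (−11 + √(11² + 4·12·23)) / (2·12) = (−11 + √1225) / 24 = (−11 + 35)/24 = 1.
ℓ''(θ) = −23/θ² − 12 < 0, confirming a maximum.

θ̂_MAP = 1.000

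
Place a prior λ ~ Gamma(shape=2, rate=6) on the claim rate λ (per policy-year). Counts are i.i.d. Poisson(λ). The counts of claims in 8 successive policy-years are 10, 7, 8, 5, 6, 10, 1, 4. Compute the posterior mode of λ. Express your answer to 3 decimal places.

λ̂_MAP = 3.714

Σxᵢ = 10+7+8+5+6+10+1+4 = 51, with n = 8.
Posterior ∝ λe^(−6λ) · λ^51e^(−8λ) = λ^52e^(−14λ), i.e. Gamma(shape=53, rate=14).
The mode of a Gamma(a, b) with a ≥ 1 (shape–rate) is (a−1)/b = 52/14 ≈ 3.714.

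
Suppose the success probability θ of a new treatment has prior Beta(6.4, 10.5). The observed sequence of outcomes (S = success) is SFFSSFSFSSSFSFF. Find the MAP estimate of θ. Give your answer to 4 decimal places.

θ̂_MAP = 0.4482

Prior: Beta(6.4, 10.5).
Data: 8 successes in 15 trials (from the sequence). The binomial likelihood contributes θ^8(1−θ)^7, so the posterior is Beta(6.4+8, 10.5+7) = Beta(14.4, 17.5).
For Beta(a, b) with a, b > 1 the mode is (a−1)/(a+b−2) = 13.4/29.9 ≈ 0.4482.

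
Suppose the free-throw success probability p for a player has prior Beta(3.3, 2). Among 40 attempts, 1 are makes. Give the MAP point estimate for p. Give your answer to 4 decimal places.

p̂_MAP = 0.0762

Prior: Beta(3.3, 2).
Data: 1 success in 40 trials. The binomial likelihood contributes p(1−p)^39, so the posterior is Beta(3.3+1, 2+39) = Beta(4.3, 41).
For Beta(a, b) with a, b > 1 the mode is (a−1)/(a+b−2) = 3.3/43.3 ≈ 0.0762.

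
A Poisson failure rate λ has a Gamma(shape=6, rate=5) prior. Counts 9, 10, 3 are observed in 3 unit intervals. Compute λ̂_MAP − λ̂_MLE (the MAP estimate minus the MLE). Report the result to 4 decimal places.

Σxᵢ = 22. Posterior is Gamma(28, 8); MAP = (28−1)/8 = 27/8 ≈ 3.37500.
MLE = x̄ = 22/3 ≈ 7.33333.
Difference = 27/8 − 22/3 = -95/24 ≈ -3.9583.

MAP − MLE = -3.9583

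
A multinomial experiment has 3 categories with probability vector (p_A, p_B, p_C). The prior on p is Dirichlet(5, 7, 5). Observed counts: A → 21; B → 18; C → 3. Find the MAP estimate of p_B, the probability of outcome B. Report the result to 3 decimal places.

MAP estimate of p_B = 0.429

The posterior is Dirichlet(αᵢ + nᵢ) = Dirichlet(26, 25, 8).
For a Dirichlet(a₁,…,a_K) with all aᵢ > 1, the mode has j-th component (aⱼ − 1)/(Σaᵢ − K).
Here Σaᵢ = 59 and K = 3, so p_B = (25 − 1)/(59 − 3) = 24/56 ≈ 0.429.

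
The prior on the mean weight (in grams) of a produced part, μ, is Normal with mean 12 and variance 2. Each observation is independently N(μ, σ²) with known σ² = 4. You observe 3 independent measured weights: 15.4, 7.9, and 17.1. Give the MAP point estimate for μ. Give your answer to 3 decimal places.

μ̂_MAP = 12.880

n = 3; x̄ = (15.4 + 7.9 + 17.1)/3 = 40.4/3 = 202/15 ≈ 13.4667.
For a Normal prior and Normal likelihood with known variance, the posterior is Normal; its mode equals its mean, the precision-weighted average.
Prior precision 1/σ₀² = 1/2 = 0.5; data precision n/σ² = 3/4 = 0.75.
μ̂ = (0.5·12 + 0.75·(202/15)) / (0.5 + 0.75) = 16.1/1.25 = 12.880.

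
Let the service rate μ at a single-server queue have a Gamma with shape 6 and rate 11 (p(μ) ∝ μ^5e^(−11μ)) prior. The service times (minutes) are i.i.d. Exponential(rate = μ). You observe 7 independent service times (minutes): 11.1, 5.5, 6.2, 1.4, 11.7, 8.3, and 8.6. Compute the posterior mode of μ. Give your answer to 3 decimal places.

μ̂_MAP = 0.188

The Exponential(rate=μ) likelihood is ∝ μ^n e^(−μΣtᵢ). Here n = 7 and Σtᵢ = 11.1 + 5.5 + 6.2 + 1.4 + 11.7 + 8.3 + 8.6 = 52.8.
Posterior ∝ μ^5e^(−11μ) · μ^7e^(−52.8μ) = μ^12e^(−63.8μ), i.e. Gamma(13, 63.8).
Mode = (a−1)/b = 12/63.8 ≈ 0.188.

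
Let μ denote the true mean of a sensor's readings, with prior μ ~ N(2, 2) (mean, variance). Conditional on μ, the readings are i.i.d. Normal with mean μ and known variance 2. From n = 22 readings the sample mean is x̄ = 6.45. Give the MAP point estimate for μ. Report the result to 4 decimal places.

n = 22, x̄ = 6.45.
For a Normal prior and Normal likelihood with known variance, the posterior is Normal; its mode equals its mean, the precision-weighted average.
Prior precision 1/σ₀² = 1/2 = 0.5; data precision n/σ² = 22/2 = 11.
μ̂ = (0.5·2 + 11·6.45) / (0.5 + 11) = 71.95/11.5 = 1439/230 ≈ 6.2565.

μ̂_MAP = 6.2565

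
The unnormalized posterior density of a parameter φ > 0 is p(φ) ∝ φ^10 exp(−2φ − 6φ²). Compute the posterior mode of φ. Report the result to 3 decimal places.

φ̂_MAP = 0.833

ℓ'(φ) = 10/φ − 2 − 12φ. Setting this to zero and multiplying by φ: 12φ² + 2φ − 10 = 0.
φ = (−2 + √(2² + 4·12·10)) / (2·12) = (−2 + √484) / 24 = (−2 + 22)/24 = 5/6.
ℓ''(φ) = −10/φ² − 12 < 0, confirming a maximum.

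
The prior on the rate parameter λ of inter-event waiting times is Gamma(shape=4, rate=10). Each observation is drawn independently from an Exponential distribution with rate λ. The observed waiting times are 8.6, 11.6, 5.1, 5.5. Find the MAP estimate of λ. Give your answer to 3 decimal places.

λ̂_MAP = 0.172

The Exponential(rate=λ) likelihood is ∝ λ^n e^(−λΣtᵢ). Here n = 4 and Σtᵢ = 8.6 + 11.6 + 5.1 + 5.5 = 30.8.
Posterior ∝ λ^3e^(−10λ) · λ^4e^(−30.8λ) = λ^7e^(−40.8λ), i.e. Gamma(8, 40.8).
Mode = (a−1)/b = 7/40.8 ≈ 0.172.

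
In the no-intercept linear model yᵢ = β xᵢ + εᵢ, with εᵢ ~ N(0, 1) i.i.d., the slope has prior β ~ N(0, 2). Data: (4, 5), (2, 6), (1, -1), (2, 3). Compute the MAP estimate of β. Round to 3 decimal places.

β̂_MAP = 1.451

log p(β | y) = −Σ(yᵢ − βxᵢ)²/(2·1) − β²/(2·2) + const.
Setting the derivative to zero: Σxᵢ(yᵢ − βxᵢ)/1 − β/2 = 0, so β = Σxᵢyᵢ / (Σxᵢ² + σ²/τ²).
Σxᵢyᵢ = 4·5 + 2·6 + 1·(-1) + 2·3 = 37; Σxᵢ² = 25; σ²/τ² = 0.5.
β̂_MAP = 37 / (25 + 0.5) = 37/25.5 ≈ 1.451.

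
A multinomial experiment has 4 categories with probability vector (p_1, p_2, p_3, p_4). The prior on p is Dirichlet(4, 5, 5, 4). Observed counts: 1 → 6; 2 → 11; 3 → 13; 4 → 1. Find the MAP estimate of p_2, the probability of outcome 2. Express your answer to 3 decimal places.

The posterior is Dirichlet(αᵢ + nᵢ) = Dirichlet(10, 16, 18, 5).
For a Dirichlet(a₁,…,a_K) with all aᵢ > 1, the mode has j-th component (aⱼ − 1)/(Σaᵢ − K).
Here Σaᵢ = 49 and K = 4, so p_2 = (16 − 1)/(49 − 4) = 15/45 ≈ 0.333.

MAP estimate: 0.333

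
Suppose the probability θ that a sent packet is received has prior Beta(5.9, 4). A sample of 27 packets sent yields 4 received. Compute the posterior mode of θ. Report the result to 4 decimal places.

Prior: Beta(5.9, 4).
Data: 4 successes in 27 trials. The binomial likelihood contributes θ^4(1−θ)^23, so the posterior is Beta(5.9+4, 4+23) = Beta(9.9, 27).
For Beta(a, b) with a, b > 1 the mode is (a−1)/(a+b−2) = 8.9/34.9 ≈ 0.2550.

θ̂_MAP = 0.2550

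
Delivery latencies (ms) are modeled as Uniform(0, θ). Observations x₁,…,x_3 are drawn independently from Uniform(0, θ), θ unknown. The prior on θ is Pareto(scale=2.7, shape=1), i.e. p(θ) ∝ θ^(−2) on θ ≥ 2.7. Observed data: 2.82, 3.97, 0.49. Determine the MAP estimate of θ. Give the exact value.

The Uniform(0, θ) likelihood is θ^(−n) for θ ≥ max(xᵢ), zero otherwise. Here max(xᵢ) = 3.97.
Posterior ∝ θ^(−2) · θ^(−3) = θ^(−5) on θ ≥ max(2.7, 3.97) = 3.97.
This density is strictly decreasing in θ, so the posterior mode lies at the lower boundary of the support.

θ̂_MAP = 3.97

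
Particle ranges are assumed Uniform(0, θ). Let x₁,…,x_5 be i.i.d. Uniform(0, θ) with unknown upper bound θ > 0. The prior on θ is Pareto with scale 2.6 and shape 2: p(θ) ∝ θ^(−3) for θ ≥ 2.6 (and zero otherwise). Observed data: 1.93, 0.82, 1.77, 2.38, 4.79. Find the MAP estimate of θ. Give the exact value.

The Uniform(0, θ) likelihood is θ^(−n) for θ ≥ max(xᵢ), zero otherwise. Here max(xᵢ) = 4.79.
Posterior ∝ θ^(−3) · θ^(−5) = θ^(−8) on θ ≥ max(2.6, 4.79) = 4.79.
This density is strictly decreasing in θ, so the posterior mode lies at the lower boundary of the support.

θ̂_MAP = 4.79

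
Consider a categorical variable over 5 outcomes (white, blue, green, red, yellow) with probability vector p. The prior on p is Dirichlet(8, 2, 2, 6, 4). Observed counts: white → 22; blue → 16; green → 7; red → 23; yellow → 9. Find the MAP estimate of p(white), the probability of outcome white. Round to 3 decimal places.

The posterior is Dirichlet(αᵢ + nᵢ) = Dirichlet(30, 18, 9, 29, 13).
For a Dirichlet(a₁,…,a_K) with all aᵢ > 1, the mode has j-th component (aⱼ − 1)/(Σaᵢ − K).
Here Σaᵢ = 99 and K = 5, so p(white) = (30 − 1)/(99 − 5) = 29/94 ≈ 0.309.

MAP estimate of p(white) = 0.309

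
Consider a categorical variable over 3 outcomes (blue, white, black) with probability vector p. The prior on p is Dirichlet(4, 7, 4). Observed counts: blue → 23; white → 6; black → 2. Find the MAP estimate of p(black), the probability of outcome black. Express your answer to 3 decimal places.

MAP estimate of p(black) = 0.116

The posterior is Dirichlet(αᵢ + nᵢ) = Dirichlet(27, 13, 6).
For a Dirichlet(a₁,…,a_K) with all aᵢ > 1, the mode has j-th component (aⱼ − 1)/(Σaᵢ − K).
Here Σaᵢ = 46 and K = 3, so p(black) = (6 − 1)/(46 − 3) = 5/43 ≈ 0.116.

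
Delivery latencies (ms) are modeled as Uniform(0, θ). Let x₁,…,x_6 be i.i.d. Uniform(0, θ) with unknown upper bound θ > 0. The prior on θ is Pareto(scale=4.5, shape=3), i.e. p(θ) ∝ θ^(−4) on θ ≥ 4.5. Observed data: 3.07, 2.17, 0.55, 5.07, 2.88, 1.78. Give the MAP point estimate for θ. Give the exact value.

The Uniform(0, θ) likelihood is θ^(−n) for θ ≥ max(xᵢ), zero otherwise. Here max(xᵢ) = 5.07.
Posterior ∝ θ^(−4) · θ^(−6) = θ^(−10) on θ ≥ max(4.5, 5.07) = 5.07.
This density is strictly decreasing in θ, so the posterior mode lies at the lower boundary of the support.

θ̂_MAP = 5.07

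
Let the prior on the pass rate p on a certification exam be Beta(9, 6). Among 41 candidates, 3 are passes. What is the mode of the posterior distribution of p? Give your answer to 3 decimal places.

Prior: Beta(9, 6).
Data: 3 successes in 41 trials. The binomial likelihood contributes p^3(1−p)^38, so the posterior is Beta(9+3, 6+38) = Beta(12, 44).
For Beta(a, b) with a, b > 1 the mode is (a−1)/(a+b−2) = 11/54 ≈ 0.204.

p̂_MAP = 0.204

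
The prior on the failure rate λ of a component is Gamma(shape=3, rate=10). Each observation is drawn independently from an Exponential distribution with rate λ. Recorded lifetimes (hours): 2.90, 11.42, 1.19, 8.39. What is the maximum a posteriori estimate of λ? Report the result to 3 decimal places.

The Exponential(rate=λ) likelihood is ∝ λ^n e^(−λΣtᵢ). Here n = 4 and Σtᵢ = 2.90 + 11.42 + 1.19 + 8.39 = 23.90.
Posterior ∝ λ^2e^(−10λ) · λ^4e^(−23.90λ) = λ^6e^(−33.90λ), i.e. Gamma(7, 33.90).
Mode = (a−1)/b = 6/33.90 ≈ 0.177.

λ̂_MAP = 0.177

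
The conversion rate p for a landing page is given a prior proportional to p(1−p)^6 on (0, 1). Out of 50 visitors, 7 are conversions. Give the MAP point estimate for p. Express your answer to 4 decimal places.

The prior density ∝ p(1−p)^6 is the kernel of Beta(2, 7).
Data: 7 successes in 50 trials. The binomial likelihood contributes p^7(1−p)^43, so the posterior is Beta(2+7, 7+43) = Beta(9, 50).
For Beta(a, b) with a, b > 1 the mode is (a−1)/(a+b−2) = 8/57 ≈ 0.1404.

p̂_MAP = 0.1404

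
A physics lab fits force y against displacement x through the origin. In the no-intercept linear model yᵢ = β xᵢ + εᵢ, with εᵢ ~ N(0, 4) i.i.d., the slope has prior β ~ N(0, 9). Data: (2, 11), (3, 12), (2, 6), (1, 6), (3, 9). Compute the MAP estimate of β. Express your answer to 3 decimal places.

log p(β | y) = −Σ(yᵢ − βxᵢ)²/(2·4) − β²/(2·9) + const.
Setting the derivative to zero: Σxᵢ(yᵢ − βxᵢ)/4 − β/9 = 0, so β = Σxᵢyᵢ / (Σxᵢ² + σ²/τ²).
Σxᵢyᵢ = 2·11 + 3·12 + 2·6 + 1·6 + 3·9 = 103; Σxᵢ² = 27; σ²/τ² = 4/9.
β̂_MAP = 103 / (27 + 4/9) = 103/(247/9) = 927/247 ≈ 3.753.

β̂_MAP = 3.753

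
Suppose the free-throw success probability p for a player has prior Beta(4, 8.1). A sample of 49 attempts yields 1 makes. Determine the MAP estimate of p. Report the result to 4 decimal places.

Prior: Beta(4, 8.1).
Data: 1 success in 49 trials. The binomial likelihood contributes p(1−p)^48, so the posterior is Beta(4+1, 8.1+48) = Beta(5, 56.1).
For Beta(a, b) with a, b > 1 the mode is (a−1)/(a+b−2) = 4/59.1 ≈ 0.0677.

p̂_MAP = 0.0677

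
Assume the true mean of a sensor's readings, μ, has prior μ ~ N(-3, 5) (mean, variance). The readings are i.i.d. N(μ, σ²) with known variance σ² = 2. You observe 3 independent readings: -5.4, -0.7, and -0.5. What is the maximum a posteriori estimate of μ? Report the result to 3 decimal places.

n = 3; x̄ = ((-5.4) + (-0.7) + (-0.5))/3 = -6.6/3 = -2.2.
For a Normal prior and Normal likelihood with known variance, the posterior is Normal; its mode equals its mean, the precision-weighted average.
Prior precision 1/σ₀² = 1/5 = 0.2; data precision n/σ² = 3/2 = 1.5.
μ̂ = (0.2·(-3) + 1.5·(-2.2)) / (0.2 + 1.5) = (-3.9)/1.7 = -39/17 ≈ -2.294.

μ̂_MAP = -2.294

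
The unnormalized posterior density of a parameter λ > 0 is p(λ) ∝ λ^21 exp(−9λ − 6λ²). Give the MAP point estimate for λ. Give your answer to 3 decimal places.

ℓ'(λ) = 21/λ − 9 − 12λ. Setting this to zero and multiplying by λ: 12λ² + 9λ − 21 = 0.
λ = (−9 + √(9² + 4·12·21)) / (2·12) = (−9 + √1089) / 24 = (−9 + 33)/24 = 1.
ℓ''(λ) = −21/λ² − 12 < 0, confirming a maximum.

λ̂_MAP = 1.000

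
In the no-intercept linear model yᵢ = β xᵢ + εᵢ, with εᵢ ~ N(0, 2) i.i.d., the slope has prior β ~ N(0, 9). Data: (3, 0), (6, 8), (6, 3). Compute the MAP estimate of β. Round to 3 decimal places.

log p(β | y) = −Σ(yᵢ − βxᵢ)²/(2·2) − β²/(2·9) + const.
Setting the derivative to zero: Σxᵢ(yᵢ − βxᵢ)/2 − β/9 = 0, so β = Σxᵢyᵢ / (Σxᵢ² + σ²/τ²).
Σxᵢyᵢ = 3·0 + 6·8 + 6·3 = 66; Σxᵢ² = 81; σ²/τ² = 2/9.
β̂_MAP = 66 / (81 + 2/9) = 66/(731/9) = 594/731 ≈ 0.813.

β̂_MAP = 0.813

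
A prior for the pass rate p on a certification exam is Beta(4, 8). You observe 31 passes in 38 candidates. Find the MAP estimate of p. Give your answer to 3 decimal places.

p̂_MAP = 0.708

Prior: Beta(4, 8).
Data: 31 successes in 38 trials. The binomial likelihood contributes p^31(1−p)^7, so the posterior is Beta(4+31, 8+7) = Beta(35, 15).
For Beta(a, b) with a, b > 1 the mode is (a−1)/(a+b−2) = 34/48 ≈ 0.708.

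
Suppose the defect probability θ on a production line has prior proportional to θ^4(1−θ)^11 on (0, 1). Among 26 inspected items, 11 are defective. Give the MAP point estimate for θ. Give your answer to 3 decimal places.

θ̂_MAP = 0.366

The prior density ∝ θ^4(1−θ)^11 is the kernel of Beta(5, 12).
Data: 11 successes in 26 trials. The binomial likelihood contributes θ^11(1−θ)^15, so the posterior is Beta(5+11, 12+15) = Beta(16, 27).
For Beta(a, b) with a, b > 1 the mode is (a−1)/(a+b−2) = 15/41 ≈ 0.366.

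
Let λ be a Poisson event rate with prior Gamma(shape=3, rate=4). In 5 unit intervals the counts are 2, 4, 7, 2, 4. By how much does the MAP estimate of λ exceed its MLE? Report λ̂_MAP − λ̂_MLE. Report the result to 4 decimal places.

MAP − MLE = -1.4667

Σxᵢ = 19. Posterior is Gamma(22, 9); MAP = (22−1)/9 = 21/9 ≈ 2.33333.
MLE = x̄ = 19/5 ≈ 3.80000.
Difference = 21/9 − 19/5 = -22/15 ≈ -1.4667.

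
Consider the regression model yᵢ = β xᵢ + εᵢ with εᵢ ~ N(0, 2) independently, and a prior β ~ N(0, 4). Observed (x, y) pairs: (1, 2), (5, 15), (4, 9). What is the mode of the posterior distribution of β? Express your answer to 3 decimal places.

log p(β | y) = −Σ(yᵢ − βxᵢ)²/(2·2) − β²/(2·4) + const.
Setting the derivative to zero: Σxᵢ(yᵢ − βxᵢ)/2 − β/4 = 0, so β = Σxᵢyᵢ / (Σxᵢ² + σ²/τ²).
Σxᵢyᵢ = 1·2 + 5·15 + 4·9 = 113; Σxᵢ² = 42; σ²/τ² = 0.5.
β̂_MAP = 113 / (42 + 0.5) = 113/42.5 ≈ 2.659.

β̂_MAP = 2.659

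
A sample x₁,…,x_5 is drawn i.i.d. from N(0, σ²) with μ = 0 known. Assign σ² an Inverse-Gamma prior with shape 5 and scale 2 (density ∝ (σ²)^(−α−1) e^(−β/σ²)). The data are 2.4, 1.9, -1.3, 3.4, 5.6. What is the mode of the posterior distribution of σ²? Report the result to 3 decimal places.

σ̂²_MAP = 3.411

Sum of squared deviations about the known mean: SS = (2.4−0)² + (1.9−0)² + (-1.3−0)² + (3.4−0)² + (5.6−0)² = 53.98.
The Normal likelihood contributes (σ²)^(−n/2) exp(−SS/(2σ²)), so the posterior is Inverse-Gamma(α + n/2, β + SS/2) = Inverse-Gamma(7.5, 28.99).
The mode of Inverse-Gamma(a, b) is b/(a+1) = 28.99/8.5 ≈ 3.411.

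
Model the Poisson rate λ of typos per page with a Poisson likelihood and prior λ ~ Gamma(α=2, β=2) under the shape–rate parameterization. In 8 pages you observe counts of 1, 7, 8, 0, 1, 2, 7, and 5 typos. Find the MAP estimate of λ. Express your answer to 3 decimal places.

Σxᵢ = 1+7+8+0+1+2+7+5 = 31, with n = 8.
Posterior ∝ λe^(−2λ) · λ^31e^(−8λ) = λ^32e^(−10λ), i.e. Gamma(shape=33, rate=10).
The mode of a Gamma(a, b) with a ≥ 1 (shape–rate) is (a−1)/b = 32/10 ≈ 3.200.

λ̂_MAP = 3.200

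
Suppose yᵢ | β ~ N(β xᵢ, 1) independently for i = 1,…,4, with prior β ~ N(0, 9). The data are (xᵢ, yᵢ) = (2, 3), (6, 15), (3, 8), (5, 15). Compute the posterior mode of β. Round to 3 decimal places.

β̂_MAP = 2.631

log p(β | y) = −Σ(yᵢ − βxᵢ)²/(2·1) − β²/(2·9) + const.
Setting the derivative to zero: Σxᵢ(yᵢ − βxᵢ)/1 − β/9 = 0, so β = Σxᵢyᵢ / (Σxᵢ² + σ²/τ²).
Σxᵢyᵢ = 2·3 + 6·15 + 3·8 + 5·15 = 195; Σxᵢ² = 74; σ²/τ² = 1/9.
β̂_MAP = 195 / (74 + 1/9) = 195/(667/9) = 1755/667 ≈ 2.631.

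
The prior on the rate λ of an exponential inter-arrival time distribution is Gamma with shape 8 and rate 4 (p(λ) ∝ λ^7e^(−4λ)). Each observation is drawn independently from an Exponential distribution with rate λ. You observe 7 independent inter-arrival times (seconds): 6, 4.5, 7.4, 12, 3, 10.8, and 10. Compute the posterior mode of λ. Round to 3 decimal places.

λ̂_MAP = 0.243

The Exponential(rate=λ) likelihood is ∝ λ^n e^(−λΣtᵢ). Here n = 7 and Σtᵢ = 6 + 4.5 + 7.4 + 12 + 3 + 10.8 + 10 = 53.7.
Posterior ∝ λ^7e^(−4λ) · λ^7e^(−53.7λ) = λ^14e^(−57.7λ), i.e. Gamma(15, 57.7).
Mode = (a−1)/b = 14/57.7 ≈ 0.243.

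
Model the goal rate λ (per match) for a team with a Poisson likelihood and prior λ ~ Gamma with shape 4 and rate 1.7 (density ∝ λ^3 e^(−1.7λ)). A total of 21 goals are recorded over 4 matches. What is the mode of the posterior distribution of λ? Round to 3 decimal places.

Σxᵢ = 21, n = 4.
Posterior ∝ λ^3e^(−1.7λ) · λ^21e^(−4λ) = λ^24e^(−5.7λ), i.e. Gamma(shape=25, rate=5.7).
The mode of a Gamma(a, b) with a ≥ 1 (shape–rate) is (a−1)/b = 24/5.7 ≈ 4.211.

λ̂_MAP = 4.211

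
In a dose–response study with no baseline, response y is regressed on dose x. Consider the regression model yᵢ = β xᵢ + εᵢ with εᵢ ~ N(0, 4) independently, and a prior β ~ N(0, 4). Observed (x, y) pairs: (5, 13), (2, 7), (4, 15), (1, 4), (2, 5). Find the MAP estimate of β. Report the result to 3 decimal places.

β̂_MAP = 3.000

log p(β | y) = −Σ(yᵢ − βxᵢ)²/(2·4) − β²/(2·4) + const.
Setting the derivative to zero: Σxᵢ(yᵢ − βxᵢ)/4 − β/4 = 0, so β = Σxᵢyᵢ / (Σxᵢ² + σ²/τ²).
Σxᵢyᵢ = 5·13 + 2·7 + 4·15 + 1·4 + 2·5 = 153; Σxᵢ² = 50; σ²/τ² = 1.
β̂_MAP = 153 / (50 + 1) = 153/51 ≈ 3.000.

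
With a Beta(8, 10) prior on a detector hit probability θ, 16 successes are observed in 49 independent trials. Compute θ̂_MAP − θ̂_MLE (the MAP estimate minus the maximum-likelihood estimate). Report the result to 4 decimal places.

MAP − MLE = 0.0273

Posterior is Beta(24, 43); MAP = (24−1)/(67−2) = 23/65 ≈ 0.35385.
MLE ignores the prior: θ̂_MLE = k/n = 16/49 ≈ 0.32653.
Difference = 23/65 − 16/49 = 87/3185 ≈ 0.0273.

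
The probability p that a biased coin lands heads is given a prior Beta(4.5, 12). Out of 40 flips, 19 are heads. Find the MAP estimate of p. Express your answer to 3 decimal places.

Prior: Beta(4.5, 12).
Data: 19 successes in 40 trials. The binomial likelihood contributes p^19(1−p)^21, so the posterior is Beta(4.5+19, 12+21) = Beta(23.5, 33).
For Beta(a, b) with a, b > 1 the mode is (a−1)/(a+b−2) = 22.5/54.5 ≈ 0.413.

p̂_MAP = 0.413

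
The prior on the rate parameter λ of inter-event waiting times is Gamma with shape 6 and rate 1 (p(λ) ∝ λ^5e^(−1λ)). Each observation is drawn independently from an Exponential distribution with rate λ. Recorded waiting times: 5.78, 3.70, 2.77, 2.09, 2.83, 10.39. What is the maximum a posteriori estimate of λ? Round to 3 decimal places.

λ̂_MAP = 0.385

The Exponential(rate=λ) likelihood is ∝ λ^n e^(−λΣtᵢ). Here n = 6 and Σtᵢ = 5.78 + 3.70 + 2.77 + 2.09 + 2.83 + 10.39 = 27.56.
Posterior ∝ λ^5e^(−1λ) · λ^6e^(−27.56λ) = λ^11e^(−28.56λ), i.e. Gamma(12, 28.56).
Mode = (a−1)/b = 11/28.56 ≈ 0.385.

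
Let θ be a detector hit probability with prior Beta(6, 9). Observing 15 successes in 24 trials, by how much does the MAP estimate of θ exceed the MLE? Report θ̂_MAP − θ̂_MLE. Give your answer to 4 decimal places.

Posterior is Beta(21, 18); MAP = (21−1)/(39−2) = 20/37 ≈ 0.54054.
MLE ignores the prior: θ̂_MLE = k/n = 15/24 ≈ 0.62500.
Difference = 20/37 − 15/24 = -25/296 ≈ -0.0845.

MAP − MLE = -0.0845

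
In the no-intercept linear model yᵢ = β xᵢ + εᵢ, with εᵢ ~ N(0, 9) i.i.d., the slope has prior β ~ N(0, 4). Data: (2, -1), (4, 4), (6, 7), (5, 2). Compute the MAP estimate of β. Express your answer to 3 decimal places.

log p(β | y) = −Σ(yᵢ − βxᵢ)²/(2·9) − β²/(2·4) + const.
Setting the derivative to zero: Σxᵢ(yᵢ − βxᵢ)/9 − β/4 = 0, so β = Σxᵢyᵢ / (Σxᵢ² + σ²/τ²).
Σxᵢyᵢ = 2·(-1) + 4·4 + 6·7 + 5·2 = 66; Σxᵢ² = 81; σ²/τ² = 2.25.
β̂_MAP = 66 / (81 + 2.25) = 66/83.25 ≈ 0.793.

β̂_MAP = 0.793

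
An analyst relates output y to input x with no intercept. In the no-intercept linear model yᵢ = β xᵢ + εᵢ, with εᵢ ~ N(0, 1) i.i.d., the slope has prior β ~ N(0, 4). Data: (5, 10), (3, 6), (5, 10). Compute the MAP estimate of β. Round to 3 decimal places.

log p(β | y) = −Σ(yᵢ − βxᵢ)²/(2·1) − β²/(2·4) + const.
Setting the derivative to zero: Σxᵢ(yᵢ − βxᵢ)/1 − β/4 = 0, so β = Σxᵢyᵢ / (Σxᵢ² + σ²/τ²).
Σxᵢyᵢ = 5·10 + 3·6 + 5·10 = 118; Σxᵢ² = 59; σ²/τ² = 0.25.
β̂_MAP = 118 / (59 + 0.25) = 118/59.25 ≈ 1.992.

β̂_MAP = 1.992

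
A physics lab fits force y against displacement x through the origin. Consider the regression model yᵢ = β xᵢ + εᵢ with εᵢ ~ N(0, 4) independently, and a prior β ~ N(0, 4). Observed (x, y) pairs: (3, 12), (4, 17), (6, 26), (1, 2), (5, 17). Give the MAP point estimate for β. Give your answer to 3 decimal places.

β̂_MAP = 3.943

log p(β | y) = −Σ(yᵢ − βxᵢ)²/(2·4) − β²/(2·4) + const.
Setting the derivative to zero: Σxᵢ(yᵢ − βxᵢ)/4 − β/4 = 0, so β = Σxᵢyᵢ / (Σxᵢ² + σ²/τ²).
Σxᵢyᵢ = 3·12 + 4·17 + 6·26 + 1·2 + 5·17 = 347; Σxᵢ² = 87; σ²/τ² = 1.
β̂_MAP = 347 / (87 + 1) = 347/88 ≈ 3.943.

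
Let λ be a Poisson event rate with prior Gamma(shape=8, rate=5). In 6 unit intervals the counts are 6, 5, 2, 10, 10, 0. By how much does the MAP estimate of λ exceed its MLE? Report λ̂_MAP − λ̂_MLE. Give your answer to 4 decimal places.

MAP − MLE = -1.8636

Σxᵢ = 33. Posterior is Gamma(41, 11); MAP = (41−1)/11 = 40/11 ≈ 3.63636.
MLE = x̄ = 33/6 ≈ 5.50000.
Difference = 40/11 − 33/6 = -41/22 ≈ -1.8636.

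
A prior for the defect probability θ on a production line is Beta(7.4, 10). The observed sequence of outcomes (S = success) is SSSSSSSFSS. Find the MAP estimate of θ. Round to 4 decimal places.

θ̂_MAP = 0.6063

Prior: Beta(7.4, 10).
Data: 9 successes in 10 trials (from the sequence). The binomial likelihood contributes θ^9(1−θ)^1, so the posterior is Beta(7.4+9, 10+1) = Beta(16.4, 11).
For Beta(a, b) with a, b > 1 the mode is (a−1)/(a+b−2) = 15.4/25.4 ≈ 0.6063.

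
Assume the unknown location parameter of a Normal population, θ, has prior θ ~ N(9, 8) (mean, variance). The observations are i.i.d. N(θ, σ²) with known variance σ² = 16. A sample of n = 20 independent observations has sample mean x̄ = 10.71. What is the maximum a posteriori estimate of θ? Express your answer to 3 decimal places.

θ̂_MAP = 10.555

n = 20, x̄ = 10.71.
For a Normal prior and Normal likelihood with known variance, the posterior is Normal; its mode equals its mean, the precision-weighted average.
Prior precision 1/σ₀² = 1/8 = 0.125; data precision n/σ² = 20/16 = 1.25.
θ̂ = (0.125·9 + 1.25·10.71) / (0.125 + 1.25) = 14.5125/1.375 = 1161/110 ≈ 10.555.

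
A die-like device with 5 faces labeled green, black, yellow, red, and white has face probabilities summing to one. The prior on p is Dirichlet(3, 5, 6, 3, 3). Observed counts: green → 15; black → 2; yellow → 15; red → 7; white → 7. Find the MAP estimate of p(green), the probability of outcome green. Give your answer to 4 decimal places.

MAP estimate of p(green) = 0.2787

The posterior is Dirichlet(αᵢ + nᵢ) = Dirichlet(18, 7, 21, 10, 10).
For a Dirichlet(a₁,…,a_K) with all aᵢ > 1, the mode has j-th component (aⱼ − 1)/(Σaᵢ − K).
Here Σaᵢ = 66 and K = 5, so p(green) = (18 − 1)/(66 − 5) = 17/61 ≈ 0.2787.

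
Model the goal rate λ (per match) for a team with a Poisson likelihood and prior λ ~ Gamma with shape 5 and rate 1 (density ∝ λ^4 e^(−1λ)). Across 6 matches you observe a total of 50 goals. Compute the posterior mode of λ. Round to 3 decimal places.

λ̂_MAP = 7.714

Σxᵢ = 50, n = 6.
Posterior ∝ λ^4e^(−1λ) · λ^50e^(−6λ) = λ^54e^(−7λ), i.e. Gamma(shape=55, rate=7).
The mode of a Gamma(a, b) with a ≥ 1 (shape–rate) is (a−1)/b = 54/7 ≈ 7.714.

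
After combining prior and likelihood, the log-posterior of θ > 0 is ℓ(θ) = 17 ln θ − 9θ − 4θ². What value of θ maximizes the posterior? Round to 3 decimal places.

θ̂_MAP = 1.000

ℓ'(θ) = 17/θ − 9 − 8θ. Setting this to zero and multiplying by θ: 8θ² + 9θ − 17 = 0.
θ = (−9 + √(9² + 4·8·17)) / (2·8) = (−9 + √625) / 16 = (−9 + 25)/16 = 1.
ℓ''(θ) = −17/θ² − 8 < 0, confirming a maximum.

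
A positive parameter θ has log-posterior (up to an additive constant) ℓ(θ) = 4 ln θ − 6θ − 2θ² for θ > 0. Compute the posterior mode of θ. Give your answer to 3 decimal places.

ℓ'(θ) = 4/θ − 6 − 4θ. Setting this to zero and multiplying by θ: 4θ² + 6θ − 4 = 0.
θ = (−6 + √(6² + 4·4·4)) / (2·4) = (−6 + √100) / 8 = (−6 + 10)/8 = 1/2.
ℓ''(θ) = −4/θ² − 4 < 0, confirming a maximum.

θ̂_MAP = 0.500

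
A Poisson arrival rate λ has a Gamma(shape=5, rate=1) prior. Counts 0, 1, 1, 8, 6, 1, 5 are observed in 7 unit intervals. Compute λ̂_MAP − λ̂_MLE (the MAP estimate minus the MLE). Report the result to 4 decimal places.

MAP − MLE = 0.1071

Σxᵢ = 22. Posterior is Gamma(27, 8); MAP = (27−1)/8 = 26/8 ≈ 3.25000.
MLE = x̄ = 22/7 ≈ 3.14286.
Difference = 26/8 − 22/7 = 3/28 ≈ 0.1071.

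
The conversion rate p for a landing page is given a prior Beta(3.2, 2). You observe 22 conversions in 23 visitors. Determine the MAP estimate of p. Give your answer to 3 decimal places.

p̂_MAP = 0.924

Prior: Beta(3.2, 2).
Data: 22 successes in 23 trials. The binomial likelihood contributes p^22(1−p)^1, so the posterior is Beta(3.2+22, 2+1) = Beta(25.2, 3).
For Beta(a, b) with a, b > 1 the mode is (a−1)/(a+b−2) = 24.2/26.2 ≈ 0.924.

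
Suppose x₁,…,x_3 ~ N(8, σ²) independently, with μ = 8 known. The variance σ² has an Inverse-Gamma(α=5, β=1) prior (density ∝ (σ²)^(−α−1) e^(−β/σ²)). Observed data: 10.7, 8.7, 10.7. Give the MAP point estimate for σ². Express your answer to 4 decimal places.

Sum of squared deviations about the known mean: SS = (10.7−8)² + (8.7−8)² + (10.7−8)² = 15.07.
The Normal likelihood contributes (σ²)^(−n/2) exp(−SS/(2σ²)), so the posterior is Inverse-Gamma(α + n/2, β + SS/2) = Inverse-Gamma(6.5, 8.535).
The mode of Inverse-Gamma(a, b) is b/(a+1) = 8.535/7.5 ≈ 1.1380.

σ̂²_MAP = 1.1380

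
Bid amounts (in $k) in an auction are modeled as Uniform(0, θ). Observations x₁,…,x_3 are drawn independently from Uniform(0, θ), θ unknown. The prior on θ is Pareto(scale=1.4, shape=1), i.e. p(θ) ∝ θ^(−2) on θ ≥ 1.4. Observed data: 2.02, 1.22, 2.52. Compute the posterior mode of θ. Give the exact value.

θ̂_MAP = 2.52

The Uniform(0, θ) likelihood is θ^(−n) for θ ≥ max(xᵢ), zero otherwise. Here max(xᵢ) = 2.52.
Posterior ∝ θ^(−2) · θ^(−3) = θ^(−5) on θ ≥ max(1.4, 2.52) = 2.52.
This density is strictly decreasing in θ, so the posterior mode lies at the lower boundary of the support.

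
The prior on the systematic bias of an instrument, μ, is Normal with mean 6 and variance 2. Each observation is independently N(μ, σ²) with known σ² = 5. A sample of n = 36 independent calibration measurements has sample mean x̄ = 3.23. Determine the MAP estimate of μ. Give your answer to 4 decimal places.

n = 36, x̄ = 3.23.
For a Normal prior and Normal likelihood with known variance, the posterior is Normal; its mode equals its mean, the precision-weighted average.
Prior precision 1/σ₀² = 1/2 = 0.5; data precision n/σ² = 36/5 = 7.2.
μ̂ = (0.5·6 + 7.2·3.23) / (0.5 + 7.2) = 26.256/7.7 = 6564/1925 ≈ 3.4099.

μ̂_MAP = 3.4099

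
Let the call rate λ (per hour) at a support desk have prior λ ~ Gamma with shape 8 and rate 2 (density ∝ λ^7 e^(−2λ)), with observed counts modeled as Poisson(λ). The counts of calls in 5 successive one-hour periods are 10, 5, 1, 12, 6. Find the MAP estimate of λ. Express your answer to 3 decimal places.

λ̂_MAP = 5.857

Σxᵢ = 10+5+1+12+6 = 34, with n = 5.
Posterior ∝ λ^7e^(−2λ) · λ^34e^(−5λ) = λ^41e^(−7λ), i.e. Gamma(shape=42, rate=7).
The mode of a Gamma(a, b) with a ≥ 1 (shape–rate) is (a−1)/b = 41/7 ≈ 5.857.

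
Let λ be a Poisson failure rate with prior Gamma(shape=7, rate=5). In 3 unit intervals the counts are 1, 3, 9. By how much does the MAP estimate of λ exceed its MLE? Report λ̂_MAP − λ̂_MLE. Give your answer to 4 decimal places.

Σxᵢ = 13. Posterior is Gamma(20, 8); MAP = (20−1)/8 = 19/8 ≈ 2.37500.
MLE = x̄ = 13/3 ≈ 4.33333.
Difference = 19/8 − 13/3 = -47/24 ≈ -1.9583.

MAP − MLE = -1.9583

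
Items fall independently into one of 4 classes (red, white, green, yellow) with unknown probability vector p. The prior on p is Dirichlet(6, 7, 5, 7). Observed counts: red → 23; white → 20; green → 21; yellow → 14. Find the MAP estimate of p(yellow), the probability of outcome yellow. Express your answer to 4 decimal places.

The posterior is Dirichlet(αᵢ + nᵢ) = Dirichlet(29, 27, 26, 21).
For a Dirichlet(a₁,…,a_K) with all aᵢ > 1, the mode has j-th component (aⱼ − 1)/(Σaᵢ − K).
Here Σaᵢ = 103 and K = 4, so p(yellow) = (21 − 1)/(103 − 4) = 20/99 ≈ 0.2020.

MAP estimate of p(yellow) = 0.2020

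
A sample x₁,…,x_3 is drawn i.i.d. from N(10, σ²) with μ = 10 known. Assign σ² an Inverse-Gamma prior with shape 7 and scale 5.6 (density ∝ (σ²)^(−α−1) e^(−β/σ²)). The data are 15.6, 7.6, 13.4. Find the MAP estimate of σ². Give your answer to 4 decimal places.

Sum of squared deviations about the known mean: SS = (15.6−10)² + (7.6−10)² + (13.4−10)² = 48.68.
The Normal likelihood contributes (σ²)^(−n/2) exp(−SS/(2σ²)), so the posterior is Inverse-Gamma(α + n/2, β + SS/2) = Inverse-Gamma(8.5, 29.94).
The mode of Inverse-Gamma(a, b) is b/(a+1) = 29.94/9.5 ≈ 3.1516.

σ̂²_MAP = 3.1516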